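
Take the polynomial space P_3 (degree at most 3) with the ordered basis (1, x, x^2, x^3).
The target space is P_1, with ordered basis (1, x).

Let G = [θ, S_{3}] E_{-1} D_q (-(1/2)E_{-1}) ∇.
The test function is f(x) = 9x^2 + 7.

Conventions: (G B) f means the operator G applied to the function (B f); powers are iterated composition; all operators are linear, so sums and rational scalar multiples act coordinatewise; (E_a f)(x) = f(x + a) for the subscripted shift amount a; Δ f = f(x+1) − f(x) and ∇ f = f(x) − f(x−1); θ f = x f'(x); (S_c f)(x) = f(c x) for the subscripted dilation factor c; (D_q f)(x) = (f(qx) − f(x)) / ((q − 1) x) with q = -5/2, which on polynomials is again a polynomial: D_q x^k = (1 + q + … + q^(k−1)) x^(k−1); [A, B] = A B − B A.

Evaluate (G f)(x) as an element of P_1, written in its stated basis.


g(x) = 0

∇ f = 18x - 9
E_{-1} ∇ f = 18x - 27
(-(1/2)E_{-1}) ∇ f = -9x + 27/2
D_q ((-(1/2)E_{-1}) ∇) f = -9
E_{-1} D_q ((-(1/2)E_{-1}) ∇) f = -9
S_{3} (E_{-1} D_q) ((-(1/2)E_{-1}) ∇) f = -9
θ S_{3} (E_{-1} D_q) ((-(1/2)E_{-1}) ∇) f = 0
θ (E_{-1} D_q) ((-(1/2)E_{-1}) ∇) f = 0
S_{3} θ (E_{-1} D_q) ((-(1/2)E_{-1}) ∇) f = 0
[θ, S_{3}] (E_{-1} D_q) ((-(1/2)E_{-1}) ∇) f = 0


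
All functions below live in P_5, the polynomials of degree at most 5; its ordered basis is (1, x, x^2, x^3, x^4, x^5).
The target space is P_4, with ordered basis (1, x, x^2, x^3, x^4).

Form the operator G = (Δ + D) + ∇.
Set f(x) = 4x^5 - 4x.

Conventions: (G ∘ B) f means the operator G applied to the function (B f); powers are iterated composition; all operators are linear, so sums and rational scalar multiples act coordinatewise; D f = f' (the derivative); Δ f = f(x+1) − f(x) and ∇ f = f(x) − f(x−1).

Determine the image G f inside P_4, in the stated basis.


the result is g(x) = 60x^4 + 80x^2 - 4

Δ f = 20x^4 + 40x^3 + 40x^2 + 20x
D f = 20x^4 - 4
(Δ + D) f = 40x^4 + 40x^3 + 40x^2 + 20x - 4
∇ f = 20x^4 - 40x^3 + 40x^2 - 20x
((Δ + D) + ∇) f = 60x^4 + 80x^2 - 4


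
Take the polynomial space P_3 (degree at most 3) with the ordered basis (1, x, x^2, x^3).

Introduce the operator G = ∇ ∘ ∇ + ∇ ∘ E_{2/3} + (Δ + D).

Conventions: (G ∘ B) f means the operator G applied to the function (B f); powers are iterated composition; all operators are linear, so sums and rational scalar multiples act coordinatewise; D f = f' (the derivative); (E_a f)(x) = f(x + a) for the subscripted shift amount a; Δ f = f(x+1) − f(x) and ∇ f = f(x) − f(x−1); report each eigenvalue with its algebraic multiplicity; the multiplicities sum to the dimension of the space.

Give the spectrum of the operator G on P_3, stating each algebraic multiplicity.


image of 1: 0
image of x: 3
image of x^2: 6x + 10/3
image of x^3: 9x^2 + 10x - 14/3
the matrix is upper triangular; its diagonal is (0, 0, 0, 0)
for a triangular matrix the eigenvalues are the diagonal entries, with algebraic multiplicity their repetition count

λ = 0 (multiplicity 4)


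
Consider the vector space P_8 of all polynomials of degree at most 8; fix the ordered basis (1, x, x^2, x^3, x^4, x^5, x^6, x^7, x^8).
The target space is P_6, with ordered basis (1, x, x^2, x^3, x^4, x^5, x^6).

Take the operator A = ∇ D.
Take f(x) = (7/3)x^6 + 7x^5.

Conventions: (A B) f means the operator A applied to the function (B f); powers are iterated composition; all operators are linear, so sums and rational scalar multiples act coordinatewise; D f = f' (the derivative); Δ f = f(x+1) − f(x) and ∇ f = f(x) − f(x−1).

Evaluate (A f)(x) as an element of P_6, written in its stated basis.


D f = 14x^5 + 35x^4
∇ D f = 70x^4 - 70x^2 + 70x - 21

the image equals g(x) = 70x^4 - 70x^2 + 70x - 21


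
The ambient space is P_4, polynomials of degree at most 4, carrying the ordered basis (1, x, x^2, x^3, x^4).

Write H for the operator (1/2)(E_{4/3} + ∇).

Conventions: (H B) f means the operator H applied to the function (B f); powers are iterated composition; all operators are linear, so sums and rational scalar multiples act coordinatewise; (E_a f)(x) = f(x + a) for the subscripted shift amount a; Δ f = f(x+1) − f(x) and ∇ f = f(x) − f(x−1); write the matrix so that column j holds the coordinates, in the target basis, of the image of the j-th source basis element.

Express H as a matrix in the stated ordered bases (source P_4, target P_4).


the matrix is [[1/2, 7/6, 7/18, 91/54, 175/162]; [0, 1/2, 7/3, 7/6, 182/27]; [0, 0, 1/2, 7/2, 7/3]; [0, 0, 0, 1/2, 14/3]; [0, 0, 0, 0, 1/2]] (rows listed top to bottom)

image of 1: 1/2
image of x: (1/2)x + 7/6
image of x^2: (1/2)x^2 + (7/3)x + 7/18
image of x^3: (1/2)x^3 + (7/2)x^2 + (7/6)x + 91/54
image of x^4: (1/2)x^4 + (14/3)x^3 + (7/3)x^2 + (182/27)x + 175/162
each image's coordinates form column j of the matrix


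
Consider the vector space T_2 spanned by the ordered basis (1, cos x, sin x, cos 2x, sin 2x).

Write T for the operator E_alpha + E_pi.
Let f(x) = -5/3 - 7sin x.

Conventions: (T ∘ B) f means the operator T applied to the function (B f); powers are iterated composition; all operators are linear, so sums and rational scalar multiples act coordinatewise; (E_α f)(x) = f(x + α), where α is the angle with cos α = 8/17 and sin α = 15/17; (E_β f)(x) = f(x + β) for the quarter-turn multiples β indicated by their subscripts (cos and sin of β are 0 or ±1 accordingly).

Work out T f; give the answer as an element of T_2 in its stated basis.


E_alpha f = -5/3 - (105/17)cos x - (56/17)sin x
E_pi f = -5/3 + 7sin x
(E_alpha + E_pi) f = -10/3 - (105/17)cos x + (63/17)sin x

g(x) = -10/3 - (105/17)cos x + (63/17)sin x


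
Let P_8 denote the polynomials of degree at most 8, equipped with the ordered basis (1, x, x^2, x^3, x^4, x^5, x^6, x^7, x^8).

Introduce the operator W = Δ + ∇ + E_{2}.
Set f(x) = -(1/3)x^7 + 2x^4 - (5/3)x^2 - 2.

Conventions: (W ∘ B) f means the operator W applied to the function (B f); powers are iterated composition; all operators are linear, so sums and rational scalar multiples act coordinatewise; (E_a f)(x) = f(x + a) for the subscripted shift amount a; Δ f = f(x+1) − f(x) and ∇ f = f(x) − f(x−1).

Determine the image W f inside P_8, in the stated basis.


Δ f = -(7/3)x^6 - 7x^5 - (35/3)x^4 - (11/3)x^3 + 5x^2 + (7/3)x
∇ f = -(7/3)x^6 + 7x^5 - (35/3)x^4 + (59/3)x^3 - 19x^2 + 7x - 2/3
E_{2} f = -(1/3)x^7 - (14/3)x^6 - 28x^5 - (274/3)x^4 - (512/3)x^3 - (533/3)x^2 - 92x - 58/3
(Δ + ∇ + E_{2}) f = -(1/3)x^7 - (28/3)x^6 - 28x^5 - (344/3)x^4 - (464/3)x^3 - (575/3)x^2 - (248/3)x - 20

g(x) = -(1/3)x^7 - (28/3)x^6 - 28x^5 - (344/3)x^4 - (464/3)x^3 - (575/3)x^2 - (248/3)x - 20


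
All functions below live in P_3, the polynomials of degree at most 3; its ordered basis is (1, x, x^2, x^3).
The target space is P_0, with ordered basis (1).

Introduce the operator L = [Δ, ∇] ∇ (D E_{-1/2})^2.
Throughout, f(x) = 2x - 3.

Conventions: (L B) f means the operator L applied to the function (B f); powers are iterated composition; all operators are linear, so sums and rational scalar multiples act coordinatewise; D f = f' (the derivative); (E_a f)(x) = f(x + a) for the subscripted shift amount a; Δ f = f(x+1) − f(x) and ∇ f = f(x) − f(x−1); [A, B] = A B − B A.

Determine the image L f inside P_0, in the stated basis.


the result is g(x) = 0

E_{-1/2} f = 2x - 4
D E_{-1/2} f = 2
E_{-1/2} (D E_{-1/2}) f = 2
D E_{-1/2} (D E_{-1/2}) f = 0
∇ (D E_{-1/2})^2 f = 0
∇ ∇ (D E_{-1/2})^2 f = 0
Δ ∇ ∇ (D E_{-1/2})^2 f = 0
Δ ∇ (D E_{-1/2})^2 f = 0
∇ Δ ∇ (D E_{-1/2})^2 f = 0
[Δ, ∇] ∇ (D E_{-1/2})^2 f = 0


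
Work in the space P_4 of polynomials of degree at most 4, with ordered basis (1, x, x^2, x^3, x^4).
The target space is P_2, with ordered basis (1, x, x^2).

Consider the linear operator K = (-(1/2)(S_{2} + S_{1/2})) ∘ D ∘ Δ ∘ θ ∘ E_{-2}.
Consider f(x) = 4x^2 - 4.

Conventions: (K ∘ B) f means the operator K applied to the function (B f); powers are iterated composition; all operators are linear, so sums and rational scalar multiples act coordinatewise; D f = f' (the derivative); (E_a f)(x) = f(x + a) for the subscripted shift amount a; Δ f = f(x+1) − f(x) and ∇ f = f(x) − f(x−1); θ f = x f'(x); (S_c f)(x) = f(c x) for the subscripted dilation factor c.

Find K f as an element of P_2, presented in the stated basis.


the image equals g(x) = -16

E_{-2} f = 4x^2 - 16x + 12
θ E_{-2} f = 8x^2 - 16x
Δ θ E_{-2} f = 16x - 8
D (Δ ∘ θ ∘ E_{-2}) f = 16
S_{2} (D ∘ Δ ∘ θ ∘ E_{-2}) f = 16
S_{1/2} (D ∘ Δ ∘ θ ∘ E_{-2}) f = 16
(S_{2} + S_{1/2}) (D ∘ Δ ∘ θ ∘ E_{-2}) f = 32
(-(1/2)(S_{2} + S_{1/2})) (D ∘ Δ ∘ θ ∘ E_{-2}) f = -16


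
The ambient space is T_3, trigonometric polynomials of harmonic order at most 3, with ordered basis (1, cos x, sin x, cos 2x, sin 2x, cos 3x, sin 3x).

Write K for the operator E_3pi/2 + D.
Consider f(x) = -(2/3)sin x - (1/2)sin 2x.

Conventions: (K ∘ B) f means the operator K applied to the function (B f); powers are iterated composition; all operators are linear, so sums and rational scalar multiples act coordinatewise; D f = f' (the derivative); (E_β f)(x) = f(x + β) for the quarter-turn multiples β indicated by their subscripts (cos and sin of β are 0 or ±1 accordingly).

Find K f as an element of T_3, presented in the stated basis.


the image equals g(x) = -cos 2x + (1/2)sin 2x

E_3pi/2 f = (2/3)cos x + (1/2)sin 2x
D f = -(2/3)cos x - cos 2x
(E_3pi/2 + D) f = -cos 2x + (1/2)sin 2x


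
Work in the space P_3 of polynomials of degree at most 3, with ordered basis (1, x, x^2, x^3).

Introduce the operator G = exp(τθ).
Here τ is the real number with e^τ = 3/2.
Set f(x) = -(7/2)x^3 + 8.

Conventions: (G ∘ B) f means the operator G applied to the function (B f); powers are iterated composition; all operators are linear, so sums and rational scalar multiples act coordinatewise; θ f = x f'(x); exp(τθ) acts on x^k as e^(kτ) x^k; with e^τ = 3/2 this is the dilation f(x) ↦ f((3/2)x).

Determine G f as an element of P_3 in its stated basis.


the result is g(x) = -(189/16)x^3 + 8

exp(τθ) x^k = e^(kτ) x^k; with e^τ = 3/2 this sends x^k to (3/2)^k x^k
x^3 ↦ 27/8 x^3
applying this coordinatewise to f: exp(τθ) f = -(189/16)x^3 + 8


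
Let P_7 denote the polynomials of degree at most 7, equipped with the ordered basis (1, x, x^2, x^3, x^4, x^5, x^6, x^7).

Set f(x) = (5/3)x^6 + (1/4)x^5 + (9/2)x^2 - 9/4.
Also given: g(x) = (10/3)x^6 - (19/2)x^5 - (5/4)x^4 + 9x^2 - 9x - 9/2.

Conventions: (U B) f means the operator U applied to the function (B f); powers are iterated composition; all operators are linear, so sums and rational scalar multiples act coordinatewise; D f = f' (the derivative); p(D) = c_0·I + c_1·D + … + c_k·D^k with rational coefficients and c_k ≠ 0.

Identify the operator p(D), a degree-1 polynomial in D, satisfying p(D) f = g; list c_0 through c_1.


p(D) = 2·I − D, i.e. c_0 = 2, c_1 = -1

D^0 f = (5/3)x^6 + (1/4)x^5 + (9/2)x^2 - 9/4
D^1 f = 10x^5 + (5/4)x^4 + 9x
matching coefficients of g against c_0 f + c_1 Df + … from the top degree down determines the c_i
solution: c_0 = 2, c_1 = -1


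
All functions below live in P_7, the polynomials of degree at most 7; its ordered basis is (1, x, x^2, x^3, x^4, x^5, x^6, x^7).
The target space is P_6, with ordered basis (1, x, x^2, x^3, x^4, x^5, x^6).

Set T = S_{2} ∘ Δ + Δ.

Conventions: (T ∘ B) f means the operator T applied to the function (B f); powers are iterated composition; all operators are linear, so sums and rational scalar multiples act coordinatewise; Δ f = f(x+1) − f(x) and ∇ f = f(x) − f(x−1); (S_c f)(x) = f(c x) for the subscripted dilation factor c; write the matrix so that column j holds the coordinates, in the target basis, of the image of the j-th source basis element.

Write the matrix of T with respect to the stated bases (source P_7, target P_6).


the matrix is [[0, 2, 2, 2, 2, 2, 2, 2]; [0, 0, 6, 9, 12, 15, 18, 21]; [0, 0, 0, 15, 30, 50, 75, 105]; [0, 0, 0, 0, 36, 90, 180, 315]; [0, 0, 0, 0, 0, 85, 255, 595]; [0, 0, 0, 0, 0, 0, 198, 693]; [0, 0, 0, 0, 0, 0, 0, 455]] (rows listed top to bottom)

image of 1: 0
image of x: 2
image of x^2: 6x + 2
image of x^3: 15x^2 + 9x + 2
image of x^4: 36x^3 + 30x^2 + 12x + 2
image of x^5: 85x^4 + 90x^3 + 50x^2 + 15x + 2
image of x^6: 198x^5 + 255x^4 + 180x^3 + 75x^2 + 18x + 2
image of x^7: 455x^6 + 693x^5 + 595x^4 + 315x^3 + 105x^2 + 21x + 2
each image's coordinates form column j of the matrix


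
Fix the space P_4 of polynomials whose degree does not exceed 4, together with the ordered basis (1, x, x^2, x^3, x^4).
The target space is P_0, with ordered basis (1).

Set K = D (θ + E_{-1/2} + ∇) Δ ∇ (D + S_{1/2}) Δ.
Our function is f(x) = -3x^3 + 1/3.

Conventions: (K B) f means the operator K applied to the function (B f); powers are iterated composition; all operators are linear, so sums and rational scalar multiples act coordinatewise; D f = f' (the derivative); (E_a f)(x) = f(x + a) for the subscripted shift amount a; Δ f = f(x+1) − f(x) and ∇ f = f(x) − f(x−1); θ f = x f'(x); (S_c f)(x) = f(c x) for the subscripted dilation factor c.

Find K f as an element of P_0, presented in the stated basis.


the result is g(x) = 0

Δ f = -9x^2 - 9x - 3
D Δ f = -18x - 9
S_{1/2} Δ f = -(9/4)x^2 - (9/2)x - 3
(D + S_{1/2}) Δ f = -(9/4)x^2 - (45/2)x - 12
∇ (D + S_{1/2}) Δ f = -(9/2)x - 81/4
Δ ∇ (D + S_{1/2}) Δ f = -9/2
θ Δ ∇ (D + S_{1/2}) Δ f = 0
E_{-1/2} Δ ∇ (D + S_{1/2}) Δ f = -9/2
∇ Δ ∇ (D + S_{1/2}) Δ f = 0
(θ + E_{-1/2} + ∇) Δ ∇ (D + S_{1/2}) Δ f = -9/2
D (θ + E_{-1/2} + ∇) Δ ∇ (D + S_{1/2}) Δ f = 0


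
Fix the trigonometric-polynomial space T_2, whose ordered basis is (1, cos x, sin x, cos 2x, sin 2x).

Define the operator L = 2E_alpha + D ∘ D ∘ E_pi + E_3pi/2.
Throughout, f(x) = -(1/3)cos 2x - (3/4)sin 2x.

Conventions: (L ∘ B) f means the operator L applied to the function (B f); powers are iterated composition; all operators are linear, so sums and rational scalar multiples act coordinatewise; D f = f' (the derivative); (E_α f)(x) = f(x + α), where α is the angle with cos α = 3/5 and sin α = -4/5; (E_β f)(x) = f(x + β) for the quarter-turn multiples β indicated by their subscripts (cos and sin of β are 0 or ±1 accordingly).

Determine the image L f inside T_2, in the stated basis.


g(x) = (247/75)cos 2x + (353/100)sin 2x

E_alpha f = (61/75)cos 2x - (11/100)sin 2x
(2E_alpha) f = (122/75)cos 2x - (11/50)sin 2x
E_pi f = -(1/3)cos 2x - (3/4)sin 2x
D E_pi f = -(3/2)cos 2x + (2/3)sin 2x
D D E_pi f = (4/3)cos 2x + 3sin 2x
E_3pi/2 f = (1/3)cos 2x + (3/4)sin 2x
(2E_alpha + D ∘ D ∘ E_pi + E_3pi/2) f = (247/75)cos 2x + (353/100)sin 2x


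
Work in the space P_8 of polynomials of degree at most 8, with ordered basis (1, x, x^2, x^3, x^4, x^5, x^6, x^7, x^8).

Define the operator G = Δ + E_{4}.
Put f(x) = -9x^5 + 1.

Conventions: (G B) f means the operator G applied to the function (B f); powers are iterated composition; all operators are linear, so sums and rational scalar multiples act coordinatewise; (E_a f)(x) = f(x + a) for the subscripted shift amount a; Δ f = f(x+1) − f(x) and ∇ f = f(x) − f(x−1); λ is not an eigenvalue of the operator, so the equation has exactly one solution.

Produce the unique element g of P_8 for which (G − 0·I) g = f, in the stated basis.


write g with unknown coordinates in the stated basis and equate coefficients in (G − 0·I) g = f
solving from the highest basis element down gives g = -9x^5 + 225x^4 - 2970x^3 + 27450x^2 - 169965x + 527626
check: G g = -9x^5 + 1
so G g − 0·g = -9x^5 + 1 = f ✓

the image equals g(x) = -9x^5 + 225x^4 - 2970x^3 + 27450x^2 - 169965x + 527626


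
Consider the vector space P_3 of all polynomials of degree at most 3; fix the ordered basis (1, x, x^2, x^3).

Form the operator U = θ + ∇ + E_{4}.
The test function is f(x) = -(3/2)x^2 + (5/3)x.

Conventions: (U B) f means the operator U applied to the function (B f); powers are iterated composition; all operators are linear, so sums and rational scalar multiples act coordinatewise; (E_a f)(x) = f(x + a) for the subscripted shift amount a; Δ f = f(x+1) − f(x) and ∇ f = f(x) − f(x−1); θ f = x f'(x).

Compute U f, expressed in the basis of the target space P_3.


the image equals g(x) = -(9/2)x^2 - (35/3)x - 85/6

θ f = -3x^2 + (5/3)x
∇ f = -3x + 19/6
E_{4} f = -(3/2)x^2 - (31/3)x - 52/3
(θ + ∇ + E_{4}) f = -(9/2)x^2 - (35/3)x - 85/6


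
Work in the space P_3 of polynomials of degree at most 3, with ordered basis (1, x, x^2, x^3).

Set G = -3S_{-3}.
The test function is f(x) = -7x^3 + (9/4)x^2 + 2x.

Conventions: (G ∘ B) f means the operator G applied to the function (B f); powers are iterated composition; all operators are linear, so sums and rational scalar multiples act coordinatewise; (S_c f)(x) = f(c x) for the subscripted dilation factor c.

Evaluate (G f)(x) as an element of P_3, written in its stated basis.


S_{-3} f = 189x^3 + (81/4)x^2 - 6x
(-3S_{-3}) f = -567x^3 - (243/4)x^2 + 18x

the image equals g(x) = -567x^3 - (243/4)x^2 + 18x


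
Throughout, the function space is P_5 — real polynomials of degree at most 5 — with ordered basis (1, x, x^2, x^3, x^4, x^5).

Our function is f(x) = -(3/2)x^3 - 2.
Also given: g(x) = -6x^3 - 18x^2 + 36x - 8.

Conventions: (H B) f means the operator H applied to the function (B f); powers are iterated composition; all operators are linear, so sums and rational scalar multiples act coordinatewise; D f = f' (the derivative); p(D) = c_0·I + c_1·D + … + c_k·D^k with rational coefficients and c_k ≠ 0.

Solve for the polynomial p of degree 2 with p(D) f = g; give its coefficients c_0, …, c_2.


c_0 = 4, c_1 = 4, c_2 = -4

D^0 f = -(3/2)x^3 - 2
D^1 f = -(9/2)x^2
D^2 f = -9x
matching coefficients of g against c_0 f + c_1 Df + … from the top degree down determines the c_i
solution: c_0 = 4, c_1 = 4, c_2 = -4


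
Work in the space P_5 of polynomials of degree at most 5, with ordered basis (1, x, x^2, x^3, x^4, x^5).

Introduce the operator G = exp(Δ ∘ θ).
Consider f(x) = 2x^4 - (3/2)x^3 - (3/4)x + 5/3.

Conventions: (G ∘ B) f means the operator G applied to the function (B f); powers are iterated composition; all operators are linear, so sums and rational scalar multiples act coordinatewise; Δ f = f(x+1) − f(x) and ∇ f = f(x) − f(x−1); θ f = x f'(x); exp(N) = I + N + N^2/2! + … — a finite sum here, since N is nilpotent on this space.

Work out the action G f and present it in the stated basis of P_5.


order-1 term: 32x^3 + (69/2)x^2 + (37/2)x + 11/4
order-2 term: 144x^2 + 213x + 367/4
order-3 term: 192x + 167
order-4 term: 48
the series for exp(Δ ∘ θ) f terminates at order 4
exp(Δ ∘ θ) f = 2x^4 + (61/2)x^3 + (357/2)x^2 + (1691/4)x + 1867/6

the result is g(x) = 2x^4 + (61/2)x^3 + (357/2)x^2 + (1691/4)x + 1867/6


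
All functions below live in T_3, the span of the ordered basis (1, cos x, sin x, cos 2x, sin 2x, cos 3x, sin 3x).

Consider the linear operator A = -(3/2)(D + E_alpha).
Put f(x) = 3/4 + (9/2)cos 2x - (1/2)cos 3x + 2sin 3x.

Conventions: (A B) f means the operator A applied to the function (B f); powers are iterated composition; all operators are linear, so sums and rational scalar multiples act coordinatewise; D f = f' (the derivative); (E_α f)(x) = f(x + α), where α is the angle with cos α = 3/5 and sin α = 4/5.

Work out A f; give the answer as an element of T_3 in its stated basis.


D f = -9sin 2x + 6cos 3x + (3/2)sin 3x
E_alpha f = 3/4 - (63/50)cos 2x - (108/25)sin 2x + (293/250)cos 3x - (212/125)sin 3x
(D + E_alpha) f = 3/4 - (63/50)cos 2x - (333/25)sin 2x + (1793/250)cos 3x - (49/250)sin 3x
(-(3/2)(D + E_alpha)) f = -9/8 + (189/100)cos 2x + (999/50)sin 2x - (5379/500)cos 3x + (147/500)sin 3x

the image equals g(x) = -9/8 + (189/100)cos 2x + (999/50)sin 2x - (5379/500)cos 3x + (147/500)sin 3x


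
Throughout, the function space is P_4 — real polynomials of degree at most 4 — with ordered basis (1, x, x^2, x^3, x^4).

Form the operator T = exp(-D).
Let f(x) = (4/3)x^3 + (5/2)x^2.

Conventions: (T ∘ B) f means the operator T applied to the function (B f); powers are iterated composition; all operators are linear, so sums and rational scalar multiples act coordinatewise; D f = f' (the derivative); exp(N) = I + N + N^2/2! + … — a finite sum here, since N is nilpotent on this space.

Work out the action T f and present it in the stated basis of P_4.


the result is g(x) = (4/3)x^3 - (3/2)x^2 - x + 7/6

order-1 term: -4x^2 - 5x
order-2 term: 4x + 5/2
order-3 term: -4/3
the series for exp(-D) f terminates at order 3
exp(-D) f = (4/3)x^3 - (3/2)x^2 - x + 7/6


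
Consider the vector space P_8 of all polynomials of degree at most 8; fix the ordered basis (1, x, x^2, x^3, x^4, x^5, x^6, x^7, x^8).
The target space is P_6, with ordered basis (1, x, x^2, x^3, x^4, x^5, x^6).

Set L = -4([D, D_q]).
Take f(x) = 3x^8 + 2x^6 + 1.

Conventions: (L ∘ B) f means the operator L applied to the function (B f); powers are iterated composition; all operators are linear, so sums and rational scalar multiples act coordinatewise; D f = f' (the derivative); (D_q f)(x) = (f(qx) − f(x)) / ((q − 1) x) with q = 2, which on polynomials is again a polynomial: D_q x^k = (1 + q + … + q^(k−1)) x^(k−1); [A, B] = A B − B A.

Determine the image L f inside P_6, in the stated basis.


D_q f = 765x^7 + 126x^5
D D_q f = 5355x^6 + 630x^4
D f = 24x^7 + 12x^5
D_q D f = 3048x^6 + 372x^4
[D, D_q] f = 2307x^6 + 258x^4
(-4([D, D_q])) f = -9228x^6 - 1032x^4

g(x) = -9228x^6 - 1032x^4


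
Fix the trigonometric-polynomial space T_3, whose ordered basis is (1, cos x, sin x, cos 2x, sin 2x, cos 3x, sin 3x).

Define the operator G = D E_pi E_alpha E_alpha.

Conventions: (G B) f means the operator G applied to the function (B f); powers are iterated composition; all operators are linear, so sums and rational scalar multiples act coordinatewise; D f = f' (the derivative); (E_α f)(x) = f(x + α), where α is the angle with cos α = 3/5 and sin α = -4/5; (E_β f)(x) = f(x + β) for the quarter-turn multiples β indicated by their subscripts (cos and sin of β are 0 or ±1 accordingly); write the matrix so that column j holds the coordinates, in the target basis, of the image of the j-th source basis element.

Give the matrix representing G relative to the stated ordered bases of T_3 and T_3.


the matrix is [[0, 0, 0, 0, 0, 0, 0]; [0, -24/25, 7/25, 0, 0, 0, 0]; [0, -7/25, -24/25, 0, 0, 0, 0]; [0, 0, 0, -672/625, -1054/625, 0, 0]; [0, 0, 0, 1054/625, -672/625, 0, 0]; [0, 0, 0, 0, 0, 30888/15625, -35259/15625]; [0, 0, 0, 0, 0, 35259/15625, 30888/15625]] (rows listed top to bottom)

image of 1: 0
image of cos x: -(24/25)cos x - (7/25)sin x
image of sin x: (7/25)cos x - (24/25)sin x
image of cos 2x: -(672/625)cos 2x + (1054/625)sin 2x
image of sin 2x: -(1054/625)cos 2x - (672/625)sin 2x
image of cos 3x: (30888/15625)cos 3x + (35259/15625)sin 3x
image of sin 3x: -(35259/15625)cos 3x + (30888/15625)sin 3x
each image's coordinates form column j of the matrix


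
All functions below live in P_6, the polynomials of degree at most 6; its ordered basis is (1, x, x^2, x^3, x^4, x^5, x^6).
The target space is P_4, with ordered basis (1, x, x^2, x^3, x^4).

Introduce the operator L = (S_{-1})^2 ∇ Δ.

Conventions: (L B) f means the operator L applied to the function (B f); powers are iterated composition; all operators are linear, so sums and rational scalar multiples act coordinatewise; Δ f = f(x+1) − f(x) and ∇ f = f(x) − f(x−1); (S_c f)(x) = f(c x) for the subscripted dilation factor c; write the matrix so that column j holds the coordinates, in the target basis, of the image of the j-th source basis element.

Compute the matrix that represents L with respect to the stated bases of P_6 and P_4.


the matrix is [[0, 0, 2, 0, 2, 0, 2]; [0, 0, 0, 6, 0, 10, 0]; [0, 0, 0, 0, 12, 0, 30]; [0, 0, 0, 0, 0, 20, 0]; [0, 0, 0, 0, 0, 0, 30]] (rows listed top to bottom)

image of 1: 0
image of x: 0
image of x^2: 2
image of x^3: 6x
image of x^4: 12x^2 + 2
image of x^5: 20x^3 + 10x
image of x^6: 30x^4 + 30x^2 + 2
each image's coordinates form column j of the matrix


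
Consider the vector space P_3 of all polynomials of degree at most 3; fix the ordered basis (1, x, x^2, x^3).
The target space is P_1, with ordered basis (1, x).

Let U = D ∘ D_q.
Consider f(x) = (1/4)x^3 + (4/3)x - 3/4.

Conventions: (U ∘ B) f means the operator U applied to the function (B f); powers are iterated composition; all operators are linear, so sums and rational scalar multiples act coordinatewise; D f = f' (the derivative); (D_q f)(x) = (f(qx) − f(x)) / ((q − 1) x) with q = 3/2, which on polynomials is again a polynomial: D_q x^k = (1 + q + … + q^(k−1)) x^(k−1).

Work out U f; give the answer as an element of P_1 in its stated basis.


g(x) = (19/8)x

D_q f = (19/16)x^2 + 4/3
D D_q f = (19/8)x


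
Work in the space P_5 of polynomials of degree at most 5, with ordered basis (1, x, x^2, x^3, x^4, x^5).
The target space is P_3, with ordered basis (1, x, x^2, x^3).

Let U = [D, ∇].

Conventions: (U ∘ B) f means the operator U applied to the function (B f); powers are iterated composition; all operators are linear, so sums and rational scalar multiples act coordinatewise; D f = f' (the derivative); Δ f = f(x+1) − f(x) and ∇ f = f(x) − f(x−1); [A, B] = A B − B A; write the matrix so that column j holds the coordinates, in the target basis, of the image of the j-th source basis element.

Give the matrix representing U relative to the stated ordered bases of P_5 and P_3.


image of 1: 0
image of x: 0
image of x^2: 0
image of x^3: 0
image of x^4: 0
image of x^5: 0
each image's coordinates form column j of the matrix

the matrix is [[0, 0, 0, 0, 0, 0]; [0, 0, 0, 0, 0, 0]; [0, 0, 0, 0, 0, 0]; [0, 0, 0, 0, 0, 0]] (rows listed top to bottom)


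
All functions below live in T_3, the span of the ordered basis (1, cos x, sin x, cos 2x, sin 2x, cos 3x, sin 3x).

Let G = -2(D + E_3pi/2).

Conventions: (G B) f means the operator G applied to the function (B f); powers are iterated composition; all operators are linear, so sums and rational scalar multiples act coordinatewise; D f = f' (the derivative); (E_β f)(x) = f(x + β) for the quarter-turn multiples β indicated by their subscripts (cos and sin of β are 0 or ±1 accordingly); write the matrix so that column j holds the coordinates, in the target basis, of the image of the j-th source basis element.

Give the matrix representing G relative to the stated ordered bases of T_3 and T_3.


the matrix is [[-2, 0, 0, 0, 0, 0, 0]; [0, 0, 0, 0, 0, 0, 0]; [0, 0, 0, 0, 0, 0, 0]; [0, 0, 0, 2, -4, 0, 0]; [0, 0, 0, 4, 2, 0, 0]; [0, 0, 0, 0, 0, 0, -8]; [0, 0, 0, 0, 0, 8, 0]] (rows listed top to bottom)

image of 1: -2
image of cos x: 0
image of sin x: 0
image of cos 2x: 2cos 2x + 4sin 2x
image of sin 2x: -4cos 2x + 2sin 2x
image of cos 3x: 8sin 3x
image of sin 3x: -8cos 3x
each image's coordinates form column j of the matrix


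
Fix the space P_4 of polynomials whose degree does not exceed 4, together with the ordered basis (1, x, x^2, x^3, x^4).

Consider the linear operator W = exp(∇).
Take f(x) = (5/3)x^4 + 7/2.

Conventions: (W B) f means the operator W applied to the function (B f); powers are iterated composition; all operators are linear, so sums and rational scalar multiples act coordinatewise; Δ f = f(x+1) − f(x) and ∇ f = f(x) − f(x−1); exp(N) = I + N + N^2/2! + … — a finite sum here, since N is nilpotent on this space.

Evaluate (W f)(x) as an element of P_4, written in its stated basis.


the image equals g(x) = (5/3)x^4 + (20/3)x^3 - (20/3)x + 31/6

order-1 term: (20/3)x^3 - 10x^2 + (20/3)x - 5/3
order-2 term: 10x^2 - 20x + 35/3
order-3 term: (20/3)x - 10
order-4 term: 5/3
the series for exp(∇) f terminates at order 4
exp(∇) f = (5/3)x^4 + (20/3)x^3 - (20/3)x + 31/6


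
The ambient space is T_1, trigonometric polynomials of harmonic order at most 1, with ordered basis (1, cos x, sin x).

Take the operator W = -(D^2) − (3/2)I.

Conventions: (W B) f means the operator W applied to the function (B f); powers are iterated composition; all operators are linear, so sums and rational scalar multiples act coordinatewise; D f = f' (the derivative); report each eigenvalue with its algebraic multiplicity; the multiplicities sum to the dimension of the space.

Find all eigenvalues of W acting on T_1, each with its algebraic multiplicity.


λ = -3/2 (multiplicity 1), λ = -1/2 (multiplicity 2)

image of 1: -3/2
image of cos x: -(1/2)cos x
image of sin x: -(1/2)sin x
the matrix is diagonal; its diagonal is (-3/2, -1/2, -1/2)
for a triangular matrix the eigenvalues are the diagonal entries, with algebraic multiplicity their repetition count


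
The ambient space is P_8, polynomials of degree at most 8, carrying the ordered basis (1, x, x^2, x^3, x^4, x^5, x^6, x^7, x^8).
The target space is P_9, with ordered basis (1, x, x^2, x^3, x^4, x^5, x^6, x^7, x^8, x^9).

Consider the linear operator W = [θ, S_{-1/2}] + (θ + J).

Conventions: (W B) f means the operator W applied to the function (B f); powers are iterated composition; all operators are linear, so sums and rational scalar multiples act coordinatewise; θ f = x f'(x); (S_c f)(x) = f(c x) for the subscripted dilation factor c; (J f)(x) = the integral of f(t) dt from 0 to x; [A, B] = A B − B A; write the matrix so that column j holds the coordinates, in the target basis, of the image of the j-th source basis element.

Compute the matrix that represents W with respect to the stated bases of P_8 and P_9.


image of 1: x
image of x: (1/2)x^2 + x
image of x^2: (1/3)x^3 + 2x^2
image of x^3: (1/4)x^4 + 3x^3
image of x^4: (1/5)x^5 + 4x^4
image of x^5: (1/6)x^6 + 5x^5
image of x^6: (1/7)x^7 + 6x^6
image of x^7: (1/8)x^8 + 7x^7
image of x^8: (1/9)x^9 + 8x^8
each image's coordinates form column j of the matrix

the matrix is [[0, 0, 0, 0, 0, 0, 0, 0, 0]; [1, 1, 0, 0, 0, 0, 0, 0, 0]; [0, 1/2, 2, 0, 0, 0, 0, 0, 0]; [0, 0, 1/3, 3, 0, 0, 0, 0, 0]; [0, 0, 0, 1/4, 4, 0, 0, 0, 0]; [0, 0, 0, 0, 1/5, 5, 0, 0, 0]; [0, 0, 0, 0, 0, 1/6, 6, 0, 0]; [0, 0, 0, 0, 0, 0, 1/7, 7, 0]; [0, 0, 0, 0, 0, 0, 0, 1/8, 8]; [0, 0, 0, 0, 0, 0, 0, 0, 1/9]] (rows listed top to bottom)


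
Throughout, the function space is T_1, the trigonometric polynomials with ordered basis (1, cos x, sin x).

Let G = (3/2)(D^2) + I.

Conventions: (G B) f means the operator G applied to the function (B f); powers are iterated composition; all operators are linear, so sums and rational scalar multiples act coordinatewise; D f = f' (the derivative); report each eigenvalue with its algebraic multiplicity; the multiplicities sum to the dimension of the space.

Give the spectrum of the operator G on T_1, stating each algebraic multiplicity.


image of 1: 1
image of cos x: -(1/2)cos x
image of sin x: -(1/2)sin x
the matrix is diagonal; its diagonal is (1, -1/2, -1/2)
for a triangular matrix the eigenvalues are the diagonal entries, with algebraic multiplicity their repetition count

λ = -1/2 (multiplicity 2), λ = 1 (multiplicity 1)


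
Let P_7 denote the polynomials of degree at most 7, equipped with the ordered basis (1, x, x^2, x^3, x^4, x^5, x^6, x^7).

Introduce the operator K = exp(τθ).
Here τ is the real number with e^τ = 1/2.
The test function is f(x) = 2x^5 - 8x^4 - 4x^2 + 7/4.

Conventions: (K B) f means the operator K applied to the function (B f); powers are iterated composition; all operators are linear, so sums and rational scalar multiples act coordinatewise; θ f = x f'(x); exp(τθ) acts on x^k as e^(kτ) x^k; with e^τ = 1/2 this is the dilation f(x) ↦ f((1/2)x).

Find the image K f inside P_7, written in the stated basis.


the image equals g(x) = (1/16)x^5 - (1/2)x^4 - x^2 + 7/4

exp(τθ) x^k = e^(kτ) x^k; with e^τ = 1/2 this sends x^k to (1/2)^k x^k
x^2 ↦ 1/4 x^2
x^4 ↦ 1/16 x^4
x^5 ↦ 1/32 x^5
applying this coordinatewise to f: exp(τθ) f = (1/16)x^5 - (1/2)x^4 - x^2 + 7/4


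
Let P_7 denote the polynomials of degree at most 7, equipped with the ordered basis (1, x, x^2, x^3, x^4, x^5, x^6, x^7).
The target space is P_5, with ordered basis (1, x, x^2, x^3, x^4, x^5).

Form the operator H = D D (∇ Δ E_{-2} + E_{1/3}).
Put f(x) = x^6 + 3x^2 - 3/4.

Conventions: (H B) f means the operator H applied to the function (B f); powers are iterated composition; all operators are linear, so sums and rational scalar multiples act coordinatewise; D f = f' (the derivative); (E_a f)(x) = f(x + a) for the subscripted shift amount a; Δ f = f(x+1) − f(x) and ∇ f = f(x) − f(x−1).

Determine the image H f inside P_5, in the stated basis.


E_{-2} f = x^6 - 12x^5 + 60x^4 - 160x^3 + 243x^2 - 204x + 301/4
Δ E_{-2} f = 6x^5 - 45x^4 + 140x^3 - 225x^2 + 192x - 72
∇ Δ E_{-2} f = 30x^4 - 240x^3 + 750x^2 - 1080x + 608
E_{1/3} f = x^6 + 2x^5 + (5/3)x^4 + (20/27)x^3 + (86/27)x^2 + (164/81)x - 1211/2916
(∇ Δ E_{-2} + E_{1/3}) f = x^6 + 2x^5 + (95/3)x^4 - (6460/27)x^3 + (20336/27)x^2 - (87316/81)x + 1771717/2916
D (∇ Δ E_{-2} + E_{1/3}) f = 6x^5 + 10x^4 + (380/3)x^3 - (6460/9)x^2 + (40672/27)x - 87316/81
D D (∇ Δ E_{-2} + E_{1/3}) f = 30x^4 + 40x^3 + 380x^2 - (12920/9)x + 40672/27

g(x) = 30x^4 + 40x^3 + 380x^2 - (12920/9)x + 40672/27


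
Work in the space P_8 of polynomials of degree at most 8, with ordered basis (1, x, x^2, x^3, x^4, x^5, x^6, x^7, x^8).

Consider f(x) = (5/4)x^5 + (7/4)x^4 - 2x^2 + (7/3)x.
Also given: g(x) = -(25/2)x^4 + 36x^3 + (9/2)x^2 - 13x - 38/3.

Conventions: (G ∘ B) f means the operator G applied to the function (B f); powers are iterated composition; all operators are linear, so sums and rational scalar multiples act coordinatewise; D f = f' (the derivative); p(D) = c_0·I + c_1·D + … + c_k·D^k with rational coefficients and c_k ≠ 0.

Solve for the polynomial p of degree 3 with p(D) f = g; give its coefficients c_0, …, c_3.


p(D) = -2·D + 2·D^2 − (1/2)·D^3, i.e. c_0 = 0, c_1 = -2, c_2 = 2, c_3 = -1/2

D^0 f = (5/4)x^5 + (7/4)x^4 - 2x^2 + (7/3)x
D^1 f = (25/4)x^4 + 7x^3 - 4x + 7/3
D^2 f = 25x^3 + 21x^2 - 4
D^3 f = 75x^2 + 42x
matching coefficients of g against c_0 f + c_1 Df + … from the top degree down determines the c_i
solution: c_0 = 0, c_1 = -2, c_2 = 2, c_3 = -1/2


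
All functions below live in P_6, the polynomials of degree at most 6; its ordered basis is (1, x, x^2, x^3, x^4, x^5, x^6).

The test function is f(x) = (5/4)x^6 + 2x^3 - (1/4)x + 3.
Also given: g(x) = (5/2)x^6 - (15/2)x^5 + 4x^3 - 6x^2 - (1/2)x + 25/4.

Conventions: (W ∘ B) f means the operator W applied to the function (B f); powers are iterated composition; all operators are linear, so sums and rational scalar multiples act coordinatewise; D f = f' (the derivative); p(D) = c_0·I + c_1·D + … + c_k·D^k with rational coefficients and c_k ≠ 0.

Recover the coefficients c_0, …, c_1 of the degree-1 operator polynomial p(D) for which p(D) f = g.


D^0 f = (5/4)x^6 + 2x^3 - (1/4)x + 3
D^1 f = (15/2)x^5 + 6x^2 - 1/4
matching coefficients of g against c_0 f + c_1 Df + … from the top degree down determines the c_i
solution: c_0 = 2, c_1 = -1

c_0 = 2, c_1 = -1


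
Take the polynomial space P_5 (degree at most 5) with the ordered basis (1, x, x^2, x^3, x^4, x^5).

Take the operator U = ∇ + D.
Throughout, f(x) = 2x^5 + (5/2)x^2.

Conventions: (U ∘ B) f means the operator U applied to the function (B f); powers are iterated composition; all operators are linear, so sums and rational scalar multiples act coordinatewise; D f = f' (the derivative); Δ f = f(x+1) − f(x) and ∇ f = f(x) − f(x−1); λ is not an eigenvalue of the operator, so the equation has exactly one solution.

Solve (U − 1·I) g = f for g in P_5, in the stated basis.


the result is g(x) = -2x^5 - 20x^4 - 140x^3 - (1485/2)x^2 - 2620x - 9239/2

write g with unknown coordinates in the stated basis and equate coefficients in (U − 1·I) g = f
solving from the highest basis element down gives g = -2x^5 - 20x^4 - 140x^3 - (1485/2)x^2 - 2620x - 9239/2
check: U g = -20x^4 - 140x^3 - 740x^2 - 2620x - 9239/2
so U g − 1·g = 2x^5 + (5/2)x^2 = f ✓


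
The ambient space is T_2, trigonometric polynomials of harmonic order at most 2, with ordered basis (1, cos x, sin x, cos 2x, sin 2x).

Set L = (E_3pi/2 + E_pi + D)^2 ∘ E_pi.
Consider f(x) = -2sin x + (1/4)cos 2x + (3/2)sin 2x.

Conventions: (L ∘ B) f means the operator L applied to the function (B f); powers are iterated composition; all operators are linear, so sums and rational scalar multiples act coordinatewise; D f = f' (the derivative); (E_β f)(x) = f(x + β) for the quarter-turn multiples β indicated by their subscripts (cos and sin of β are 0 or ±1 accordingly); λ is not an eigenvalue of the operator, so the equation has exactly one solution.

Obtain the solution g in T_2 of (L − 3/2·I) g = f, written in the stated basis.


the image equals g(x) = (4/5)sin x - (1/22)cos 2x - (3/11)sin 2x

write g with unknown coordinates in the stated basis and equate coefficients in (L − 3/2·I) g = f
solving from the highest basis element down gives g = (4/5)sin x - (1/22)cos 2x - (3/11)sin 2x
check: L g = -(4/5)sin x + (2/11)cos 2x + (12/11)sin 2x
so L g − 3/2·g = -2sin x + (1/4)cos 2x + (3/2)sin 2x = f ✓


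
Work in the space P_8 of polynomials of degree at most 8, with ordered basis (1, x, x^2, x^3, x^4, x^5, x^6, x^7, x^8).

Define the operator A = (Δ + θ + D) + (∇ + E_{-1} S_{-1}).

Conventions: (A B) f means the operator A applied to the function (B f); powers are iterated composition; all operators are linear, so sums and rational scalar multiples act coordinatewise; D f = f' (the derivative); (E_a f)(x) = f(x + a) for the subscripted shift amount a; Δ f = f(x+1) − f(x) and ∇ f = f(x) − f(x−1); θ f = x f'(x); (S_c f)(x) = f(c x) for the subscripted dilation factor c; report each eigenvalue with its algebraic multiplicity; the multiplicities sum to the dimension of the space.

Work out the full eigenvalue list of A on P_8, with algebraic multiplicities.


λ = 0 (multiplicity 1), λ = 1 (multiplicity 1), λ = 2 (multiplicity 1), λ = 3 (multiplicity 1), λ = 4 (multiplicity 1), λ = 5 (multiplicity 1), λ = 6 (multiplicity 1), λ = 7 (multiplicity 1), λ = 9 (multiplicity 1)

image of 1: 1
image of x: 4
image of x^2: 3x^2 + 4x + 1
image of x^3: 2x^3 + 12x^2 - 3x + 3
image of x^4: 5x^4 + 8x^3 + 6x^2 + 4x + 1
image of x^5: 4x^5 + 20x^4 - 10x^3 + 30x^2 - 5x + 3
image of x^6: 7x^6 + 12x^5 + 15x^4 + 20x^3 + 15x^2 + 6x + 1
image of x^7: 6x^7 + 28x^6 - 21x^5 + 105x^4 - 35x^3 + 63x^2 - 7x + 3
image of x^8: 9x^8 + 16x^7 + 28x^6 + 56x^5 + 70x^4 + 56x^3 + 28x^2 + 8x + 1
the matrix is upper triangular; its diagonal is (1, 0, 3, 2, 5, 4, 7, 6, 9)
for a triangular matrix the eigenvalues are the diagonal entries, with algebraic multiplicity their repetition count


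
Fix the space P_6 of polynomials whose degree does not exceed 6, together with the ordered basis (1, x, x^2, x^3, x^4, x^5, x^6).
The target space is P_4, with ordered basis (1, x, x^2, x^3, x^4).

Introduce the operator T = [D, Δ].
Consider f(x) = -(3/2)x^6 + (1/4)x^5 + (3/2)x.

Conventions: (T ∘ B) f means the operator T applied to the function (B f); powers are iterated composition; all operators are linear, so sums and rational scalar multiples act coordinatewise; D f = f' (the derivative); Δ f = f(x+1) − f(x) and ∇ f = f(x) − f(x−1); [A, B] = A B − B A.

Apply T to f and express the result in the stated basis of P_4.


g(x) = 0

Δ f = -9x^5 - (85/4)x^4 - (55/2)x^3 - 20x^2 - (31/4)x + 1/4
D Δ f = -45x^4 - 85x^3 - (165/2)x^2 - 40x - 31/4
D f = -9x^5 + (5/4)x^4 + 3/2
Δ D f = -45x^4 - 85x^3 - (165/2)x^2 - 40x - 31/4
[D, Δ] f = 0


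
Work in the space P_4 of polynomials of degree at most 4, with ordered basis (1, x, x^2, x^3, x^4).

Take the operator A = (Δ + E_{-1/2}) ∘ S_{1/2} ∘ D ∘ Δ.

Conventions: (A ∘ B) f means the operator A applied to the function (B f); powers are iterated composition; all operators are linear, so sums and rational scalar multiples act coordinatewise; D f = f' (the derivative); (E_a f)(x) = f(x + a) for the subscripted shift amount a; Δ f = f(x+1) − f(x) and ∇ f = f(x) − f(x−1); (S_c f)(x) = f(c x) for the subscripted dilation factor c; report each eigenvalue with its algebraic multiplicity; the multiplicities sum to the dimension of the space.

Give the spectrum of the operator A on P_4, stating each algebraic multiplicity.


image of 1: 0
image of x: 0
image of x^2: 2
image of x^3: 3x + 9/2
image of x^4: 3x^2 + 9x + 43/4
the matrix is upper triangular; its diagonal is (0, 0, 0, 0, 0)
for a triangular matrix the eigenvalues are the diagonal entries, with algebraic multiplicity their repetition count

λ = 0 (multiplicity 5)
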